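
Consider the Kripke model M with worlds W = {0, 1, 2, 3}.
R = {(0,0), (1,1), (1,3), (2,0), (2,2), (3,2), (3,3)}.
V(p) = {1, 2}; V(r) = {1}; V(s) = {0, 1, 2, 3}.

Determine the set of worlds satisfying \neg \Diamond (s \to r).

0, 2, 3

Let φ = \neg \Diamond (s \to r). Evaluate φ at each world:
  0 (successors {0}): φ is true.
  1 (successors {1, 3}): φ is false.
  2 (successors {0, 2}): φ is true.
  3 (successors {2, 3}): φ is true.
For instance, at 3:
  At 3: \Diamond (s \to r) is false, so \neg \Diamond (s \to r) is true.
    At 3: \Diamond (s \to r) requires s \to r at some successor in {2, 3}.
      At 2: s \to r is false.
      At 3: s \to r is false.
    So \Diamond (s \to r) is false at 3.
Satisfying worlds: {0, 2, 3}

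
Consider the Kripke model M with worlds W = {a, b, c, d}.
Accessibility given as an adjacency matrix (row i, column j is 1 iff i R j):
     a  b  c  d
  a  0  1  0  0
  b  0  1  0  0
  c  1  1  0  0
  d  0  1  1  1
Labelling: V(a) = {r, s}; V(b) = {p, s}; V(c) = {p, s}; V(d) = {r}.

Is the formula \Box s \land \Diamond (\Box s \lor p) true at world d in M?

Recall that \Box ψ holds at a world iff ψ holds at every accessible world, and \Diamond ψ holds iff ψ holds at some accessible world.
At d: \Box s is false, \Diamond (\Box s \lor p) is true, so \Box s \land \Diamond (\Box s \lor p) is false.
  At d: \Box s requires s at every successor {b, c, d}.
    s fails at d, so \Box s is false at d.
  At d: \Diamond (\Box s \lor p) requires \Box s \lor p at some successor in {b, c, d}.
    \Box s \lor p holds at b, so \Diamond (\Box s \lor p) is true at d.
      At b: \Box s is true, p is true, so \Box s \lor p is true.

No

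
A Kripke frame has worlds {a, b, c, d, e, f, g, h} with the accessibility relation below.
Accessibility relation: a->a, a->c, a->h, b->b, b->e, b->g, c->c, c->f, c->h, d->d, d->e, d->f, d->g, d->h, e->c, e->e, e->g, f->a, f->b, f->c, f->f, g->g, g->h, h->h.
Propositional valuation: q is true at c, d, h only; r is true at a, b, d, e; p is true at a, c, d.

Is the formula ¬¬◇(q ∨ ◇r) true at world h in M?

Recall that ◇ψ holds at a world iff ψ holds at some accessible world.
At h: ¬◇(q ∨ ◇r) is false, so ¬¬◇(q ∨ ◇r) is true.
  At h: ◇(q ∨ ◇r) is true, so ¬◇(q ∨ ◇r) is false.
    At h: ◇(q ∨ ◇r) requires q ∨ ◇r at some successor in {h}.
      q ∨ ◇r holds at h, so ◇(q ∨ ◇r) is true at h.

Yes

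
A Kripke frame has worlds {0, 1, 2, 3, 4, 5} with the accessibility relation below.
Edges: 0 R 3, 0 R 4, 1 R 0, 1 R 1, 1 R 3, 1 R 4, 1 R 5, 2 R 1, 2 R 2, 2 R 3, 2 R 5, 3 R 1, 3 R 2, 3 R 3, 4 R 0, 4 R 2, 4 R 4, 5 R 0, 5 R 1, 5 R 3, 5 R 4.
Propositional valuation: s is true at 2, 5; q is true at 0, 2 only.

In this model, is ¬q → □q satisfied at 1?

At 1: ¬q is true, □q is false, so ¬q → □q is false.
  At 1: □q requires q at every successor {0, 1, 3, 4, 5}.
    q fails at 1, so □q is false at 1.

No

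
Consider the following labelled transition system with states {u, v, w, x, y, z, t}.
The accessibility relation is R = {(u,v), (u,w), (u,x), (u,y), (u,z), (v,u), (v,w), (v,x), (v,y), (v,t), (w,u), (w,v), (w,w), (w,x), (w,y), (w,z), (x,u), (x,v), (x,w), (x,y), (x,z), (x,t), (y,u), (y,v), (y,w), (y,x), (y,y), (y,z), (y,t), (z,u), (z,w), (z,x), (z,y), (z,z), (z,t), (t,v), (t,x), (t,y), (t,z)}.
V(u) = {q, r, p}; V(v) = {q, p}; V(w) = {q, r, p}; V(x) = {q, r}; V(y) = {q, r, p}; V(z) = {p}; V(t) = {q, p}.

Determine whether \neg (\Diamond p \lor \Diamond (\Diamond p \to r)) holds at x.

Recall that \Diamond ψ holds at a world iff ψ holds at some accessible world.
At x: \Diamond p \lor \Diamond (\Diamond p \to r) is true, so \neg (\Diamond p \lor \Diamond (\Diamond p \to r)) is false.
  At x: \Diamond p is true, \Diamond (\Diamond p \to r) is true, so \Diamond p \lor \Diamond (\Diamond p \to r) is true.
    At x: \Diamond p requires p at some successor in {u, v, w, y, z, t}.
      p holds at u, so \Diamond p is true at x.
    At x: \Diamond (\Diamond p \to r) requires \Diamond p \to r at some successor in {u, v, w, y, z, t}.
      \Diamond p \to r holds at u, so \Diamond (\Diamond p \to r) is true at x.

No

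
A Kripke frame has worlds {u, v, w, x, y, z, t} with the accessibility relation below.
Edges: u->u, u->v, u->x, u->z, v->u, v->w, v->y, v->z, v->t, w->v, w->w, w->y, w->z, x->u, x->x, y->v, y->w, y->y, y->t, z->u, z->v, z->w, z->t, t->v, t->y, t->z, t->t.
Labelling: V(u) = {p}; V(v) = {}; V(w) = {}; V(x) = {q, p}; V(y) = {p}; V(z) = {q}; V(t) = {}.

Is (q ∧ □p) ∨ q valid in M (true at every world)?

Let φ = (q ∧ □p) ∨ q. Evaluate φ at each world:
  u (successors {u, v, x, z}): φ is false.
  v (successors {u, w, y, z, t}): φ is false.
  w (successors {v, w, y, z}): φ is false.
  x (successors {u, x}): φ is true.
  y (successors {v, w, y, t}): φ is false.
  z (successors {u, v, w, t}): φ is true.
  t (successors {v, y, z, t}): φ is false.
Detail at u (counterexample):
  At u: q ∧ □p is false, q is false, so (q ∧ □p) ∨ q is false.
    At u: q is false, □p is false, so q ∧ □p is false.
      At u: □p requires p at every successor {u, v, x, z}.
        p fails at v, so □p is false at u.

No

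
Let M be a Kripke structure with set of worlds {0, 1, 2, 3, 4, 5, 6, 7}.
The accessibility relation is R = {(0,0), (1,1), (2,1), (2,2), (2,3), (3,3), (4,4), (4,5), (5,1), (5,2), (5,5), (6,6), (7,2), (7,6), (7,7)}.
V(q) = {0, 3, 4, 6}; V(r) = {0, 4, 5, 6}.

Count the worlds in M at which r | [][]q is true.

5

Let φ = r | [][]q. Evaluate φ at each world:
  0 (successors {0}): φ is true.
  1 (successors {1}): φ is false.
  2 (successors {1, 2, 3}): φ is false.
  3 (successors {3}): φ is true.
  4 (successors {4, 5}): φ is true.
  5 (successors {1, 2, 5}): φ is true.
  6 (successors {6}): φ is true.
  7 (successors {2, 6, 7}): φ is false.
For instance, at 6:
  At 6: r is true, [][]q is true, so r | [][]q is true.
    At 6: [][]q requires []q at every successor {6}.
      At 6: []q is true.
    So [][]q is true at 6.
Satisfying worlds: {0, 3, 4, 5, 6}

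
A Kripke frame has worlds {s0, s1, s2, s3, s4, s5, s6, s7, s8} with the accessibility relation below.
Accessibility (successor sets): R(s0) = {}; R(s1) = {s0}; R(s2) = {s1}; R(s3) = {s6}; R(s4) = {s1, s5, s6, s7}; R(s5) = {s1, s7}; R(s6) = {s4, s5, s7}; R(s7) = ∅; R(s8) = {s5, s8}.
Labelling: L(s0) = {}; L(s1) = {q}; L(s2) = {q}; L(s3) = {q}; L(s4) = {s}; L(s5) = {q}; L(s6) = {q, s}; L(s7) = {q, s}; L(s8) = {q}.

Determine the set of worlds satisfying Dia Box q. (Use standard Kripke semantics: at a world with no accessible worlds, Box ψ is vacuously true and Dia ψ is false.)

s1, s4, s5, s6, s8

Let φ = Dia Box q. Evaluate φ at each world:
  s0 (successors ∅): φ is false.
  s1 (successors {s0}): φ is true.
  s2 (successors {s1}): φ is false.
  s3 (successors {s6}): φ is false.
  s4 (successors {s1, s5, s6, s7}): φ is true.
  s5 (successors {s1, s7}): φ is true.
  s6 (successors {s4, s5, s7}): φ is true.
  s7 (successors ∅): φ is false.
  s8 (successors {s5, s8}): φ is true.
For instance, at s2:
  At s2: Dia Box q requires Box q at some successor in {s1}.
    At s1: Box q is false.
  So Dia Box q is false at s2.
Satisfying worlds: {s1, s4, s5, s6, s8}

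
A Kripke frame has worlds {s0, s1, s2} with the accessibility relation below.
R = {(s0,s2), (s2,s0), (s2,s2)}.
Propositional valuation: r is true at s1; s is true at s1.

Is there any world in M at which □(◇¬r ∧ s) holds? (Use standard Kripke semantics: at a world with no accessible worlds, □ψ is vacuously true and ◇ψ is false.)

Let φ = □(◇¬r ∧ s). Evaluate φ at each world:
  s0 (successors {s2}): φ is false.
  s1 (successors ∅): φ is true.
  s2 (successors {s0, s2}): φ is false.
Detail at s1 (witness):
  At s1: no accessible worlds, so □(◇¬r ∧ s) holds vacuously.

Yes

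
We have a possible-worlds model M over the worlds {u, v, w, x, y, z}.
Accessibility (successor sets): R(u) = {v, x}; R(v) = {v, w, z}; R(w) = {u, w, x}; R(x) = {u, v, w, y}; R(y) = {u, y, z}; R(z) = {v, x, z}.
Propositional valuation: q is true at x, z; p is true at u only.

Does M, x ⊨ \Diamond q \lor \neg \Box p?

Yes

At x: \Diamond q is false, \neg \Box p is true, so \Diamond q \lor \neg \Box p is true.
  At x: \Diamond q requires q at some successor in {u, v, w, y}.
    At u: q is false.
    At v: q is false.
    At w: q is false.
    At y: q is false.
  So \Diamond q is false at x.
  At x: \Box p is false, so \neg \Box p is true.
    At x: \Box p requires p at every successor {u, v, w, y}.
      p fails at v, so \Box p is false at x.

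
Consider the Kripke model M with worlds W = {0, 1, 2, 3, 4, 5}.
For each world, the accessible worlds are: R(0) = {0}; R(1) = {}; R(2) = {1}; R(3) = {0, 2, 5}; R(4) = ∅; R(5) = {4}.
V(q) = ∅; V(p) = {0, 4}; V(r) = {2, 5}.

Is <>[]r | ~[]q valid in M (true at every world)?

Let φ = <>[]r | ~[]q. Evaluate φ at each world:
  0 (successors {0}): φ is true.
  1 (successors ∅): φ is false.
  2 (successors {1}): φ is true.
  3 (successors {0, 2, 5}): φ is true.
  4 (successors ∅): φ is false.
  5 (successors {4}): φ is true.
Detail at 1 (counterexample):
  At 1: <>[]r is false, ~[]q is false, so <>[]r | ~[]q is false.
    At 1: no accessible worlds, so <>[]r is false.
    At 1: []q is true, so ~[]q is false.
      At 1: no accessible worlds, so []q holds vacuously.

No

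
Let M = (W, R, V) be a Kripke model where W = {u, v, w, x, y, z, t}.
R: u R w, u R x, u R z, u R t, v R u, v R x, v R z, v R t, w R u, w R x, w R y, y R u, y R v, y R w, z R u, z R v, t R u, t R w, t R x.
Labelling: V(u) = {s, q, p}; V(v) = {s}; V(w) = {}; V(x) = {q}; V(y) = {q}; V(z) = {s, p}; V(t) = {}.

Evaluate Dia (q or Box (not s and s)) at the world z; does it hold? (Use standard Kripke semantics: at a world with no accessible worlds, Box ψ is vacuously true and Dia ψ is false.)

Yes

At z: Dia (q or Box (not s and s)) requires q or Box (not s and s) at some successor in {u, v}.
  q or Box (not s and s) holds at u, so Dia (q or Box (not s and s)) is true at z.
    At u: q is true, Box (not s and s) is false, so q or Box (not s and s) is true.
      At u: Box (not s and s) requires not s and s at every successor {w, x, z, t}.
        not s and s fails at w, so Box (not s and s) is false at u.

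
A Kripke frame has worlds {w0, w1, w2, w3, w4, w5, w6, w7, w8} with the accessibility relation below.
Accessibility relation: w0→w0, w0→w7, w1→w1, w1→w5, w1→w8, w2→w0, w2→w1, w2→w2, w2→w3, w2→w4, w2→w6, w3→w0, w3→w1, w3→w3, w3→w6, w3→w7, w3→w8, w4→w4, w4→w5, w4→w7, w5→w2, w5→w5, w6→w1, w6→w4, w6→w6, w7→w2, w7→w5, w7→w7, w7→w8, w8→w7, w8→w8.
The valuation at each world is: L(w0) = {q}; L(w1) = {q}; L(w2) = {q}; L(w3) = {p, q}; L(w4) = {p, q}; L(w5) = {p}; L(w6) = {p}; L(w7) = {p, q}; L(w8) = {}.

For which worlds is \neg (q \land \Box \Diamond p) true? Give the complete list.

Let φ = \neg (q \land \Box \Diamond p). Evaluate φ at each world:
  w0 (successors {w0, w7}): φ is false.
  w1 (successors {w1, w5, w8}): φ is false.
  w2 (successors {w0, w1, w2, w3, w4, w6}): φ is false.
  w3 (successors {w0, w1, w3, w6, w7, w8}): φ is false.
  w4 (successors {w4, w5, w7}): φ is false.
  w5 (successors {w2, w5}): φ is true.
  w6 (successors {w1, w4, w6}): φ is true.
  w7 (successors {w2, w5, w7, w8}): φ is false.
  w8 (successors {w7, w8}): φ is true.
For instance, at w8:
  At w8: q \land \Box \Diamond p is false, so \neg (q \land \Box \Diamond p) is true.
    At w8: q is false, \Box \Diamond p is true, so q \land \Box \Diamond p is false.
      At w8: \Box \Diamond p requires \Diamond p at every successor {w7, w8}.
        At w7: \Diamond p is true.
        At w8: \Diamond p is true.
      So \Box \Diamond p is true at w8.
Satisfying worlds: {w5, w6, w8}

w5, w6, w8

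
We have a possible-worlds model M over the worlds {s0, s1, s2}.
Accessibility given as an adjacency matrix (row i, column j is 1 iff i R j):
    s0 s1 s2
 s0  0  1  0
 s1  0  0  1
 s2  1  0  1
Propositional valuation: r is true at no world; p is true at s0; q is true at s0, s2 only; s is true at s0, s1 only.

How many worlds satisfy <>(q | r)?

Let φ = <>(q | r). Evaluate φ at each world:
  s0 (successors {s1}): φ is false.
  s1 (successors {s2}): φ is true.
  s2 (successors {s0, s2}): φ is true.
For instance, at s1:
  At s1: <>(q | r) requires q | r at some successor in {s2}.
    q | r holds at s2, so <>(q | r) is true at s1.
Satisfying worlds: {s1, s2}

2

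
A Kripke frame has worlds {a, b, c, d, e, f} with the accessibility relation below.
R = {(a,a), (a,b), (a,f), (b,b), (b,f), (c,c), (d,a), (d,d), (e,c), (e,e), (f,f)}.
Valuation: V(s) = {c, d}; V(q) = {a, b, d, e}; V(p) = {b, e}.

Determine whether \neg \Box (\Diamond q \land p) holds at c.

Yes

At c: \Box (\Diamond q \land p) is false, so \neg \Box (\Diamond q \land p) is true.
  At c: \Box (\Diamond q \land p) requires \Diamond q \land p at every successor {c}.
    \Diamond q \land p fails at c, so \Box (\Diamond q \land p) is false at c.
      At c: \Diamond q is false, p is false, so \Diamond q \land p is false.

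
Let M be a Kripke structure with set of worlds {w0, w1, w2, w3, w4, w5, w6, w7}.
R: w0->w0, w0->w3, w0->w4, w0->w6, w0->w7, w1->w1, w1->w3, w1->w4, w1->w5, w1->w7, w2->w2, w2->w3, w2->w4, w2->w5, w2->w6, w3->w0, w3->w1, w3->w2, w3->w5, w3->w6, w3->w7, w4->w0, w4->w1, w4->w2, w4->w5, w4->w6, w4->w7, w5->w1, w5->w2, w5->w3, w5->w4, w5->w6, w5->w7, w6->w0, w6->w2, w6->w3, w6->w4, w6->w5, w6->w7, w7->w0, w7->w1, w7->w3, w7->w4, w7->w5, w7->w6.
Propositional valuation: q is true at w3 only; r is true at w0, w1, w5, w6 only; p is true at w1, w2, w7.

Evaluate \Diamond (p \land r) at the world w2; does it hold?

Recall that \Diamond ψ holds at a world iff ψ holds at some accessible world.
At w2: \Diamond (p \land r) requires p \land r at some successor in {w2, w3, w4, w5, w6}.
  At w2: p \land r is false.
  At w3: p \land r is false.
  At w4: p \land r is false.
  At w5: p \land r is false.
  At w6: p \land r is false.
So \Diamond (p \land r) is false at w2.

No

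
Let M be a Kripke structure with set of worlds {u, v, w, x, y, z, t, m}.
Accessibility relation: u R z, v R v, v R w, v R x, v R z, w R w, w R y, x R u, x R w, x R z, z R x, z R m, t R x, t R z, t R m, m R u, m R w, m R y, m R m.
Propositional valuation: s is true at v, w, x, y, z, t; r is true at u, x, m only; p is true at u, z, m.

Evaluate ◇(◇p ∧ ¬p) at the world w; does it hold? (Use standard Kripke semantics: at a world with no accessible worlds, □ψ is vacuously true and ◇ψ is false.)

No

At w: ◇(◇p ∧ ¬p) requires ◇p ∧ ¬p at some successor in {w, y}.
  At w: ◇p ∧ ¬p is false.
  At y: ◇p ∧ ¬p is false.
So ◇(◇p ∧ ¬p) is false at w.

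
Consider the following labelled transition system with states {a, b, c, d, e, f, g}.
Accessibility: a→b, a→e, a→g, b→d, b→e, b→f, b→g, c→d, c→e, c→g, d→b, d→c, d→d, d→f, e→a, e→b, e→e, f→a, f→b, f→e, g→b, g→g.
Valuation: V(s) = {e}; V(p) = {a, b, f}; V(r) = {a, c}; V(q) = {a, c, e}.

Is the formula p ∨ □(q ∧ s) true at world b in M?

At b: p is true, □(q ∧ s) is false, so p ∨ □(q ∧ s) is true.
  At b: □(q ∧ s) requires q ∧ s at every successor {d, e, f, g}.
    q ∧ s fails at d, so □(q ∧ s) is false at b.

Yes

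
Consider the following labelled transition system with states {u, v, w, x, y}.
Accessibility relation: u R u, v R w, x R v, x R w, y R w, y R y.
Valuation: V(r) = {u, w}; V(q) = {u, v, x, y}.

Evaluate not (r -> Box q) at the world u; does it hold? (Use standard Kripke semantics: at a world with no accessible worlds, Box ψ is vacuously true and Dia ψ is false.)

No

Recall that Box ψ holds at a world iff ψ holds at every accessible world, and Dia ψ holds iff ψ holds at some accessible world.
At u: r -> Box q is true, so not (r -> Box q) is false.
  At u: r is true, Box q is true, so r -> Box q is true.
    At u: Box q requires q at every successor {u}.
      At u: q is true.
    So Box q is true at u.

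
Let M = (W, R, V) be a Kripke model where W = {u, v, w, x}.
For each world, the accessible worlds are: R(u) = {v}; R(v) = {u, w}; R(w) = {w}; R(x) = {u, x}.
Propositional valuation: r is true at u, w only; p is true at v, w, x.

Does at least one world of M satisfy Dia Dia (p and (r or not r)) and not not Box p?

Let φ = Dia Dia (p and (r or not r)) and not not Box p. Evaluate φ at each world:
  u (successors {v}): φ is true.
  v (successors {u, w}): φ is false.
  w (successors {w}): φ is true.
  x (successors {u, x}): φ is false.
Detail at u (witness):
  At u: Dia Dia (p and (r or not r)) is true, not not Box p is true, so Dia Dia (p and (r or not r)) and not not Box p is true.
    At u: Dia Dia (p and (r or not r)) requires Dia (p and (r or not r)) at some successor in {v}.
      Dia (p and (r or not r)) holds at v, so Dia Dia (p and (r or not r)) is true at u.
    At u: not Box p is false, so not not Box p is true.
      At u: Box p is true, so not Box p is false.

Yes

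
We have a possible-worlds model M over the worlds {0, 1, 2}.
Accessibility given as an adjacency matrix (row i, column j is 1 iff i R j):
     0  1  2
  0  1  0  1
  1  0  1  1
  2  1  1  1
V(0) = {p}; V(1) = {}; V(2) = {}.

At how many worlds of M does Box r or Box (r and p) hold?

0

Recall that Box ψ holds at a world iff ψ holds at every accessible world, and Dia ψ holds iff ψ holds at some accessible world.
Let φ = Box r or Box (r and p). Evaluate φ at each world:
  0 (successors {0, 2}): φ is false.
  1 (successors {1, 2}): φ is false.
  2 (successors {0, 1, 2}): φ is false.
For instance, at 0:
  At 0: Box r is false, Box (r and p) is false, so Box r or Box (r and p) is false.
    At 0: Box r requires r at every successor {0, 2}.
      r fails at 0, so Box r is false at 0.
    At 0: Box (r and p) requires r and p at every successor {0, 2}.
      r and p fails at 0, so Box (r and p) is false at 0.
Satisfying worlds: none.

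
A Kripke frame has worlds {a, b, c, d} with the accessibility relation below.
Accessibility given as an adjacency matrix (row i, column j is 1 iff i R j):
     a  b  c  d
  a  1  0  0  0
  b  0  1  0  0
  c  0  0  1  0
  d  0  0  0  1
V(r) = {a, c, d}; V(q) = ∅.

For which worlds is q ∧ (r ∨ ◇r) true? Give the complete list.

Let φ = q ∧ (r ∨ ◇r). Evaluate φ at each world:
  a (successors {a}): φ is false.
  b (successors {b}): φ is false.
  c (successors {c}): φ is false.
  d (successors {d}): φ is false.
For instance, at d:
  At d: q is false, r ∨ ◇r is true, so q ∧ (r ∨ ◇r) is false.
    At d: r is true, ◇r is true, so r ∨ ◇r is true.
      At d: ◇r requires r at some successor in {d}.
        r holds at d, so ◇r is true at d.
Satisfying worlds: none.

none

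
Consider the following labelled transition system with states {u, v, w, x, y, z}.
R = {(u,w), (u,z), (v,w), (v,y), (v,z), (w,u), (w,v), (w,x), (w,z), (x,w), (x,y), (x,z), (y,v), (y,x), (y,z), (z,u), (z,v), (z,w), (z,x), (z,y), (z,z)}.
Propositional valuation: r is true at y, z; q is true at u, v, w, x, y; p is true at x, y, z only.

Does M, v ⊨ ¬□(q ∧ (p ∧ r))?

At v: □(q ∧ (p ∧ r)) is false, so ¬□(q ∧ (p ∧ r)) is true.
  At v: □(q ∧ (p ∧ r)) requires q ∧ (p ∧ r) at every successor {w, y, z}.
    q ∧ (p ∧ r) fails at w, so □(q ∧ (p ∧ r)) is false at v.

Yes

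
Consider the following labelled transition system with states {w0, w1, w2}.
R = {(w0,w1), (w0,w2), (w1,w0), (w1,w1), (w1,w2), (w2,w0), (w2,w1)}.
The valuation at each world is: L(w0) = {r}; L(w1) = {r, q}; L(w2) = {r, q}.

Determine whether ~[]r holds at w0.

At w0: []r is true, so ~[]r is false.
  At w0: []r requires r at every successor {w1, w2}.
    At w1: r is true.
    At w2: r is true.
  So []r is true at w0.

No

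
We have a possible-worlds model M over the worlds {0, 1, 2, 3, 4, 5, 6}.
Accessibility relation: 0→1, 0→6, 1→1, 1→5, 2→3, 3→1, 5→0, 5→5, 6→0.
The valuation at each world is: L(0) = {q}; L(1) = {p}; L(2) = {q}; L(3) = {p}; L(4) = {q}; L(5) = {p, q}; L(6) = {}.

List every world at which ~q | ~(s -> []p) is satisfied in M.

Let φ = ~q | ~(s -> []p). Evaluate φ at each world:
  0 (successors {1, 6}): φ is false.
  1 (successors {1, 5}): φ is true.
  2 (successors {3}): φ is false.
  3 (successors {1}): φ is true.
  4 (successors ∅): φ is false.
  5 (successors {0, 5}): φ is false.
  6 (successors {0}): φ is true.
For instance, at 1:
  At 1: ~q is true, ~(s -> []p) is false, so ~q | ~(s -> []p) is true.
    At 1: s -> []p is true, so ~(s -> []p) is false.
      At 1: s is false, []p is true, so s -> []p is true.
Satisfying worlds: {1, 3, 6}

1, 3, 6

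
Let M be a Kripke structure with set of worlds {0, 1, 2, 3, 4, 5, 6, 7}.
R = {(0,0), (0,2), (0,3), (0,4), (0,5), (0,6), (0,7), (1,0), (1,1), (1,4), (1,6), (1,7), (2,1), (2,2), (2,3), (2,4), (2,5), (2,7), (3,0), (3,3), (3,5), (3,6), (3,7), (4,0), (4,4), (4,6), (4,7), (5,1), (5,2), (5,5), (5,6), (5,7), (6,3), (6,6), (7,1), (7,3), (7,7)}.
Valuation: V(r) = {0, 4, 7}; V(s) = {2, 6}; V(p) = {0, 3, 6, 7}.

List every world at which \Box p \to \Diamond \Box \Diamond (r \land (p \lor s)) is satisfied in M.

0, 1, 2, 3, 4, 5, 7

Let φ = \Box p \to \Diamond \Box \Diamond (r \land (p \lor s)). Evaluate φ at each world:
  0 (successors {0, 2, 3, 4, 5, 6, 7}): φ is true.
  1 (successors {0, 1, 4, 6, 7}): φ is true.
  2 (successors {1, 2, 3, 4, 5, 7}): φ is true.
  3 (successors {0, 3, 5, 6, 7}): φ is true.
  4 (successors {0, 4, 6, 7}): φ is true.
  5 (successors {1, 2, 5, 6, 7}): φ is true.
  6 (successors {3, 6}): φ is false.
  7 (successors {1, 3, 7}): φ is true.
For instance, at 0:
  At 0: \Box p is false, \Diamond \Box \Diamond (r \land (p \lor s)) is true, so \Box p \to \Diamond \Box \Diamond (r \land (p \lor s)) is true.
    At 0: \Box p requires p at every successor {0, 2, 3, 4, 5, 6, 7}.
      p fails at 2, so \Box p is false at 0.
    At 0: \Diamond \Box \Diamond (r \land (p \lor s)) requires \Box \Diamond (r \land (p \lor s)) at some successor in {0, 2, 3, 4, 5, 6, 7}.
      \Box \Diamond (r \land (p \lor s)) holds at 2, so \Diamond \Box \Diamond (r \land (p \lor s)) is true at 0.
Satisfying worlds: {0, 1, 2, 3, 4, 5, 7}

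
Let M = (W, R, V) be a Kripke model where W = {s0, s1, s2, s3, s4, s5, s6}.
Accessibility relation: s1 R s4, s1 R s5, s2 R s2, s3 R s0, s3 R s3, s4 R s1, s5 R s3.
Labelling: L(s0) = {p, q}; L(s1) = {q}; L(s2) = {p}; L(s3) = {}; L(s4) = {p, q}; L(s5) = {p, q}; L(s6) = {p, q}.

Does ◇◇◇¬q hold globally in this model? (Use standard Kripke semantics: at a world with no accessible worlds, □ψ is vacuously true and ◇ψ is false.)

No

Recall that ◇ψ holds at a world iff ψ holds at some accessible world.
Let φ = ◇◇◇¬q. Evaluate φ at each world:
  s0 (successors ∅): φ is false.
  s1 (successors {s4, s5}): φ is true.
  s2 (successors {s2}): φ is true.
  s3 (successors {s0, s3}): φ is true.
  s4 (successors {s1}): φ is true.
  s5 (successors {s3}): φ is true.
  s6 (successors ∅): φ is false.
Detail at s0 (counterexample):
  At s0: no accessible worlds, so ◇◇◇¬q is false.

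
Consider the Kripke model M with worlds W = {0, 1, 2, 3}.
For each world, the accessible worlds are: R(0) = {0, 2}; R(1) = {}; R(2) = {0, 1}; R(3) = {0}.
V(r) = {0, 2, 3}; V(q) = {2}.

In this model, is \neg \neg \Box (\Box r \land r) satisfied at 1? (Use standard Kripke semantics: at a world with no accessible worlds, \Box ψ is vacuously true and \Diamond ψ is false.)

At 1: \neg \Box (\Box r \land r) is false, so \neg \neg \Box (\Box r \land r) is true.
  At 1: \Box (\Box r \land r) is true, so \neg \Box (\Box r \land r) is false.
    At 1: no accessible worlds, so \Box (\Box r \land r) holds vacuously.

Yes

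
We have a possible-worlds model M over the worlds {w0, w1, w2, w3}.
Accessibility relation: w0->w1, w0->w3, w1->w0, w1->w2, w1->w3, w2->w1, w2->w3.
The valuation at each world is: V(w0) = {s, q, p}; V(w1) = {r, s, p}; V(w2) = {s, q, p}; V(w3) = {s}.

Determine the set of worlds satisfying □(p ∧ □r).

w3

Let φ = □(p ∧ □r). Evaluate φ at each world:
  w0 (successors {w1, w3}): φ is false.
  w1 (successors {w0, w2, w3}): φ is false.
  w2 (successors {w1, w3}): φ is false.
  w3 (successors ∅): φ is true.
For instance, at w2:
  At w2: □(p ∧ □r) requires p ∧ □r at every successor {w1, w3}.
    p ∧ □r fails at w1, so □(p ∧ □r) is false at w2.
      At w1: p is true, □r is false, so p ∧ □r is false.
Satisfying worlds: {w3}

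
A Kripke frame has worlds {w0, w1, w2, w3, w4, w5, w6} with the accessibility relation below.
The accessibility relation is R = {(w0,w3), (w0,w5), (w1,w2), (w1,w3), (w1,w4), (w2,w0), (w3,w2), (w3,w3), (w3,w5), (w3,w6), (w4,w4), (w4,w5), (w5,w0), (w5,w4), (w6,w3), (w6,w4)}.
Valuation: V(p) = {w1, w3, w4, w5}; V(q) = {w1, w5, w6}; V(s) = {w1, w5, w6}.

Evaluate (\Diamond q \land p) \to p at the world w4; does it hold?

Yes

Recall that \Diamond ψ holds at a world iff ψ holds at some accessible world.
At w4: \Diamond q \land p is true, p is true, so (\Diamond q \land p) \to p is true.
  At w4: \Diamond q is true, p is true, so \Diamond q \land p is true.
    At w4: \Diamond q requires q at some successor in {w4, w5}.
      q holds at w5, so \Diamond q is true at w4.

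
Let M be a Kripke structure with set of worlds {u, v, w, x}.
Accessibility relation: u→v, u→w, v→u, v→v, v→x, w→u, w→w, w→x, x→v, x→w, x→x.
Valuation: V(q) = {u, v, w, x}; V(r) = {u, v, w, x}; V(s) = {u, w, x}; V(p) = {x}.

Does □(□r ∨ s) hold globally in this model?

Yes

Let φ = □(□r ∨ s). Evaluate φ at each world:
  u (successors {v, w}): φ is true.
  v (successors {u, v, x}): φ is true.
  w (successors {u, w, x}): φ is true.
  x (successors {v, w, x}): φ is true.
For instance, at v:
  At v: □(□r ∨ s) requires □r ∨ s at every successor {u, v, x}.
      At u: □r is true, s is true, so □r ∨ s is true.
      At v: □r is true, s is false, so □r ∨ s is true.
      At x: □r is true, s is true, so □r ∨ s is true.
  So □(□r ∨ s) is true at v.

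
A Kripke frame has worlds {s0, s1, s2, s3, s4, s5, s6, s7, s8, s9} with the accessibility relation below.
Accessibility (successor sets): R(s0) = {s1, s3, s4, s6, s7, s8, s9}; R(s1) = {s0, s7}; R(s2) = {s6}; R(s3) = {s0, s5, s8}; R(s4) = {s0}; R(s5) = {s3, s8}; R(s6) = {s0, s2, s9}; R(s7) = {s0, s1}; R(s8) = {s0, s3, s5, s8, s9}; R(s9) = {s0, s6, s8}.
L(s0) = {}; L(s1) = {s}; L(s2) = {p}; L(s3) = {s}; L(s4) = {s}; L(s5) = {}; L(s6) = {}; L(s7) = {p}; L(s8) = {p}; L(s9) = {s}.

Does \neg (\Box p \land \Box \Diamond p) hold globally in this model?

Yes

Recall that \Box ψ holds at a world iff ψ holds at every accessible world, and \Diamond ψ holds iff ψ holds at some accessible world.
Let φ = \neg (\Box p \land \Box \Diamond p). Evaluate φ at each world:
  s0 (successors {s1, s3, s4, s6, s7, s8, s9}): φ is true.
  s1 (successors {s0, s7}): φ is true.
  s2 (successors {s6}): φ is true.
  s3 (successors {s0, s5, s8}): φ is true.
  s4 (successors {s0}): φ is true.
  s5 (successors {s3, s8}): φ is true.
  s6 (successors {s0, s2, s9}): φ is true.
  s7 (successors {s0, s1}): φ is true.
  s8 (successors {s0, s3, s5, s8, s9}): φ is true.
  s9 (successors {s0, s6, s8}): φ is true.
For instance, at s3:
  At s3: \Box p \land \Box \Diamond p is false, so \neg (\Box p \land \Box \Diamond p) is true.
    At s3: \Box p is false, \Box \Diamond p is true, so \Box p \land \Box \Diamond p is false.
      At s3: \Box p requires p at every successor {s0, s5, s8}.
        p fails at s0, so \Box p is false at s3.
      At s3: \Box \Diamond p requires \Diamond p at every successor {s0, s5, s8}.
        At s0: \Diamond p is true.
        At s5: \Diamond p is true.
        At s8: \Diamond p is true.
      So \Box \Diamond p is true at s3.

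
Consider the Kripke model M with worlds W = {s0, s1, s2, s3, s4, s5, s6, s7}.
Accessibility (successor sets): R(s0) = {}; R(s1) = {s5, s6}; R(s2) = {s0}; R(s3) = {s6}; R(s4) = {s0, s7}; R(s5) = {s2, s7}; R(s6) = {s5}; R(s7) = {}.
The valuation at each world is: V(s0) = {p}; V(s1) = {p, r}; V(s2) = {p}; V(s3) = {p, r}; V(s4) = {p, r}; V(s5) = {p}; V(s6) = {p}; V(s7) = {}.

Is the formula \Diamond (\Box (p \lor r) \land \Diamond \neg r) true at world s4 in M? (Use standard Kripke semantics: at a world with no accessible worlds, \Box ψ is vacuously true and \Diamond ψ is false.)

No

Recall that \Box ψ holds at a world iff ψ holds at every accessible world, and \Diamond ψ holds iff ψ holds at some accessible world.
At s4: \Diamond (\Box (p \lor r) \land \Diamond \neg r) requires \Box (p \lor r) \land \Diamond \neg r at some successor in {s0, s7}.
  At s0: \Box (p \lor r) \land \Diamond \neg r is false.
  At s7: \Box (p \lor r) \land \Diamond \neg r is false.
So \Diamond (\Box (p \lor r) \land \Diamond \neg r) is false at s4.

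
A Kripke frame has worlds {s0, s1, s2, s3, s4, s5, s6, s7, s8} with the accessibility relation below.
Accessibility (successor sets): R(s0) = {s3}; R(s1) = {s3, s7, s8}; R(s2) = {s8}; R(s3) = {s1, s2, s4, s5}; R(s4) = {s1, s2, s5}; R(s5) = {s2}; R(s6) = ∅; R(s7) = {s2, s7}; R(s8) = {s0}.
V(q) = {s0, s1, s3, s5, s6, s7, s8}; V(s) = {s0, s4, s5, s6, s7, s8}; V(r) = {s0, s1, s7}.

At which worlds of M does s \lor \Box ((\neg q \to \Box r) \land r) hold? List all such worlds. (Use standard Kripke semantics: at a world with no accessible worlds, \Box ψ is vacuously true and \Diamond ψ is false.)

Recall that \Box ψ holds at a world iff ψ holds at every accessible world, and \Diamond ψ holds iff ψ holds at some accessible world.
Let φ = s \lor \Box ((\neg q \to \Box r) \land r). Evaluate φ at each world:
  s0 (successors {s3}): φ is true.
  s1 (successors {s3, s7, s8}): φ is false.
  s2 (successors {s8}): φ is false.
  s3 (successors {s1, s2, s4, s5}): φ is false.
  s4 (successors {s1, s2, s5}): φ is true.
  s5 (successors {s2}): φ is true.
  s6 (successors ∅): φ is true.
  s7 (successors {s2, s7}): φ is true.
  s8 (successors {s0}): φ is true.
For instance, at s0:
  At s0: s is true, \Box ((\neg q \to \Box r) \land r) is false, so s \lor \Box ((\neg q \to \Box r) \land r) is true.
    At s0: \Box ((\neg q \to \Box r) \land r) requires (\neg q \to \Box r) \land r at every successor {s3}.
      (\neg q \to \Box r) \land r fails at s3, so \Box ((\neg q \to \Box r) \land r) is false at s0.
Satisfying worlds: {s0, s4, s5, s6, s7, s8}

s0, s4, s5, s6, s7, s8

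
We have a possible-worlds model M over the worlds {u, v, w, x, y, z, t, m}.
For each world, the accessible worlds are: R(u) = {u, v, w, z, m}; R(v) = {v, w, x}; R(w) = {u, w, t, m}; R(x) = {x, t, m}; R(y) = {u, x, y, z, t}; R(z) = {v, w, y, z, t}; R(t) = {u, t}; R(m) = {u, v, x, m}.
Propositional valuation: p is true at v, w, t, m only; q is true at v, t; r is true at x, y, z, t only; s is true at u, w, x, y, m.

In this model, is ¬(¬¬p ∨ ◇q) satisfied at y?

No

At y: ¬¬p ∨ ◇q is true, so ¬(¬¬p ∨ ◇q) is false.
  At y: ¬¬p is false, ◇q is true, so ¬¬p ∨ ◇q is true.
    At y: ◇q requires q at some successor in {u, x, y, z, t}.
      q holds at t, so ◇q is true at y.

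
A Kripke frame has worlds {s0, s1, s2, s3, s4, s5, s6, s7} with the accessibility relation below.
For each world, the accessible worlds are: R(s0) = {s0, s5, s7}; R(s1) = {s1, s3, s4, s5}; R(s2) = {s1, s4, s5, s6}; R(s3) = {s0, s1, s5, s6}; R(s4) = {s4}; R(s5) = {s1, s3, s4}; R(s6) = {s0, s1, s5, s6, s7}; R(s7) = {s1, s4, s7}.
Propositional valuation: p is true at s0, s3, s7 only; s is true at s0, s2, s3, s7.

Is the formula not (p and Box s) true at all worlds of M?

Let φ = not (p and Box s). Evaluate φ at each world:
  s0 (successors {s0, s5, s7}): φ is true.
  s1 (successors {s1, s3, s4, s5}): φ is true.
  s2 (successors {s1, s4, s5, s6}): φ is true.
  s3 (successors {s0, s1, s5, s6}): φ is true.
  s4 (successors {s4}): φ is true.
  s5 (successors {s1, s3, s4}): φ is true.
  s6 (successors {s0, s1, s5, s6, s7}): φ is true.
  s7 (successors {s1, s4, s7}): φ is true.
For instance, at s0:
  At s0: p and Box s is false, so not (p and Box s) is true.
    At s0: p is true, Box s is false, so p and Box s is false.
      At s0: Box s requires s at every successor {s0, s5, s7}.
        s fails at s5, so Box s is false at s0.

Yes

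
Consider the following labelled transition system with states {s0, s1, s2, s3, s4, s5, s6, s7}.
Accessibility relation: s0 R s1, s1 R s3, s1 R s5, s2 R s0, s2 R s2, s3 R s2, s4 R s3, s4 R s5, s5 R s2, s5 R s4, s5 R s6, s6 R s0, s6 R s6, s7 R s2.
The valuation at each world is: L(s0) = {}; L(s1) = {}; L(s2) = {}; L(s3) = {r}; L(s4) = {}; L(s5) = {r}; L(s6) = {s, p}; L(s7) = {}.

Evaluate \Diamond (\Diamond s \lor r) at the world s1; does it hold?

Yes

Recall that \Diamond ψ holds at a world iff ψ holds at some accessible world.
At s1: \Diamond (\Diamond s \lor r) requires \Diamond s \lor r at some successor in {s3, s5}.
  \Diamond s \lor r holds at s3, so \Diamond (\Diamond s \lor r) is true at s1.
    At s3: \Diamond s is false, r is true, so \Diamond s \lor r is true.
      At s3: \Diamond s requires s at some successor in {s2}.
        At s2: s is false.
      So \Diamond s is false at s3.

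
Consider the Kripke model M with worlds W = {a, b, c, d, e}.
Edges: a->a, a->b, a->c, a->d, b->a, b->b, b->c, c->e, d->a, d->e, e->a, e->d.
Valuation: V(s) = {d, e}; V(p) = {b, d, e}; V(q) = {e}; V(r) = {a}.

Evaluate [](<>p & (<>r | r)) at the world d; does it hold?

At d: [](<>p & (<>r | r)) requires <>p & (<>r | r) at every successor {a, e}.
    At a: <>p is true, <>r | r is true, so <>p & (<>r | r) is true.
      At a: <>p requires p at some successor in {a, b, c, d}.
        p holds at b, so <>p is true at a.
      At a: <>r is true, r is true, so <>r | r is true.
    At e: <>p is true, <>r | r is true, so <>p & (<>r | r) is true.
      At e: <>p requires p at some successor in {a, d}.
        p holds at d, so <>p is true at e.
      At e: <>r is true, r is false, so <>r | r is true.
So [](<>p & (<>r | r)) is true at d.

Yes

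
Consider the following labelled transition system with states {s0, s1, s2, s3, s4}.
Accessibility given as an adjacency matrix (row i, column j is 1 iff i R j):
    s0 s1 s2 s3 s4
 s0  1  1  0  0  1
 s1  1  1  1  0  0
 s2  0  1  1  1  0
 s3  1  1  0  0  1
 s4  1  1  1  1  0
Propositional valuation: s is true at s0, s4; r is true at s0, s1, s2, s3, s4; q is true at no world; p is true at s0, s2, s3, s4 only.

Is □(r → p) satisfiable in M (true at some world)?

Let φ = □(r → p). Evaluate φ at each world:
  s0 (successors {s0, s1, s4}): φ is false.
  s1 (successors {s0, s1, s2}): φ is false.
  s2 (successors {s1, s2, s3}): φ is false.
  s3 (successors {s0, s1, s4}): φ is false.
  s4 (successors {s0, s1, s2, s3}): φ is false.
For instance, at s2:
  At s2: □(r → p) requires r → p at every successor {s1, s2, s3}.
    r → p fails at s1, so □(r → p) is false at s2.

No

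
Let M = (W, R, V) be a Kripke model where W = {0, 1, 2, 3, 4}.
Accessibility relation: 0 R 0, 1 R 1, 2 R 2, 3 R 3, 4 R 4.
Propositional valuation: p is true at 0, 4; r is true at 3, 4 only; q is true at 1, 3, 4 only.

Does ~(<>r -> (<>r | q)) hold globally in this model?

No

Let φ = ~(<>r -> (<>r | q)). Evaluate φ at each world:
  0 (successors {0}): φ is false.
  1 (successors {1}): φ is false.
  2 (successors {2}): φ is false.
  3 (successors {3}): φ is false.
  4 (successors {4}): φ is false.
Detail at 0 (counterexample):
  At 0: <>r -> (<>r | q) is true, so ~(<>r -> (<>r | q)) is false.
    At 0: <>r is false, <>r | q is false, so <>r -> (<>r | q) is true.
      At 0: <>r requires r at some successor in {0}.
        At 0: r is false.
      So <>r is false at 0.
      At 0: <>r is false, q is false, so <>r | q is false.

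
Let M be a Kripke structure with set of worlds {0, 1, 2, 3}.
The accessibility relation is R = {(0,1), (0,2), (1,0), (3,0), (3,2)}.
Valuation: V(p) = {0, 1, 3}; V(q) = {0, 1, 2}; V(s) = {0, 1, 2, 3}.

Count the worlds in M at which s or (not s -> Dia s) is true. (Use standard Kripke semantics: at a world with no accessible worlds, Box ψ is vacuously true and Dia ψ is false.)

Let φ = s or (not s -> Dia s). Evaluate φ at each world:
  0 (successors {1, 2}): φ is true.
  1 (successors {0}): φ is true.
  2 (successors ∅): φ is true.
  3 (successors {0, 2}): φ is true.
For instance, at 3:
  At 3: s is true, not s -> Dia s is true, so s or (not s -> Dia s) is true.
    At 3: not s is false, Dia s is true, so not s -> Dia s is true.
      At 3: Dia s requires s at some successor in {0, 2}.
        s holds at 0, so Dia s is true at 3.
Satisfying worlds: {0, 1, 2, 3}

4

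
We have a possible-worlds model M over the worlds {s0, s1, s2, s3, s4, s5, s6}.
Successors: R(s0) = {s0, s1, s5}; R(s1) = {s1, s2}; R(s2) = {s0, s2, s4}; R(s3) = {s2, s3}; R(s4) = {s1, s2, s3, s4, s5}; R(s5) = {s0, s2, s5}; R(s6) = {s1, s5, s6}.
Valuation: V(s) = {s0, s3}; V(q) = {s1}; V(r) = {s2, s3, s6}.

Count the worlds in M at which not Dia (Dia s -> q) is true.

3

Let φ = not Dia (Dia s -> q). Evaluate φ at each world:
  s0 (successors {s0, s1, s5}): φ is false.
  s1 (successors {s1, s2}): φ is false.
  s2 (successors {s0, s2, s4}): φ is true.
  s3 (successors {s2, s3}): φ is true.
  s4 (successors {s1, s2, s3, s4, s5}): φ is false.
  s5 (successors {s0, s2, s5}): φ is true.
  s6 (successors {s1, s5, s6}): φ is false.
For instance, at s3:
  At s3: Dia (Dia s -> q) is false, so not Dia (Dia s -> q) is true.
    At s3: Dia (Dia s -> q) requires Dia s -> q at some successor in {s2, s3}.
      At s2: Dia s -> q is false.
      At s3: Dia s -> q is false.
    So Dia (Dia s -> q) is false at s3.
Satisfying worlds: {s2, s3, s5}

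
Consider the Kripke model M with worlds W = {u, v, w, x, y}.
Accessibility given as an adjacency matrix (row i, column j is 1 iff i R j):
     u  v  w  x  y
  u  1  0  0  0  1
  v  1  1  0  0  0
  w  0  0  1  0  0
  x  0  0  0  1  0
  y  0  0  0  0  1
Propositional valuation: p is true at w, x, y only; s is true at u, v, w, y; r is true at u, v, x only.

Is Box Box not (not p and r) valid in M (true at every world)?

Let φ = Box Box not (not p and r). Evaluate φ at each world:
  u (successors {u, y}): φ is false.
  v (successors {u, v}): φ is false.
  w (successors {w}): φ is true.
  x (successors {x}): φ is true.
  y (successors {y}): φ is true.
Detail at u (counterexample):
  At u: Box Box not (not p and r) requires Box not (not p and r) at every successor {u, y}.
    Box not (not p and r) fails at u, so Box Box not (not p and r) is false at u.
      At u: Box not (not p and r) requires not (not p and r) at every successor {u, y}.
        not (not p and r) fails at u, so Box not (not p and r) is false at u.

No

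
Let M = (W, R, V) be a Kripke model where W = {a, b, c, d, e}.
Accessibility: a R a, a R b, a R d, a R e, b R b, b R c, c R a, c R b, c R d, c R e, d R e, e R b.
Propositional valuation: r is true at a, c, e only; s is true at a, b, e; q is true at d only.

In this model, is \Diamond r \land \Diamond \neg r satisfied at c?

Yes

At c: \Diamond r is true, \Diamond \neg r is true, so \Diamond r \land \Diamond \neg r is true.
  At c: \Diamond r requires r at some successor in {a, b, d, e}.
    r holds at a, so \Diamond r is true at c.
  At c: \Diamond \neg r requires \neg r at some successor in {a, b, d, e}.
    \neg r holds at b, so \Diamond \neg r is true at c.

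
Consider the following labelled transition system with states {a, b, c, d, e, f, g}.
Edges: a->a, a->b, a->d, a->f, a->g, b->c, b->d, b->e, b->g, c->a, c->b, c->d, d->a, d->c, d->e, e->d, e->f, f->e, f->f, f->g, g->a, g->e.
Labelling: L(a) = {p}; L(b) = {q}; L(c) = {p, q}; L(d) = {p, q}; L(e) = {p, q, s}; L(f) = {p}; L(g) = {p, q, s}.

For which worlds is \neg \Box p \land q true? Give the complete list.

Let φ = \neg \Box p \land q. Evaluate φ at each world:
  a (successors {a, b, d, f, g}): φ is false.
  b (successors {c, d, e, g}): φ is false.
  c (successors {a, b, d}): φ is true.
  d (successors {a, c, e}): φ is false.
  e (successors {d, f}): φ is false.
  f (successors {e, f, g}): φ is false.
  g (successors {a, e}): φ is false.
For instance, at e:
  At e: \neg \Box p is false, q is true, so \neg \Box p \land q is false.
    At e: \Box p is true, so \neg \Box p is false.
      At e: \Box p requires p at every successor {d, f}.
        At d: p is true.
        At f: p is true.
      So \Box p is true at e.
Satisfying worlds: {c}

c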